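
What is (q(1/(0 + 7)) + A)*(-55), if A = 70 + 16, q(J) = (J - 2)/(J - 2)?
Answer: -4785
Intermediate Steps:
q(J) = 1 (q(J) = (-2 + J)/(-2 + J) = 1)
A = 86
(q(1/(0 + 7)) + A)*(-55) = (1 + 86)*(-55) = 87*(-55) = -4785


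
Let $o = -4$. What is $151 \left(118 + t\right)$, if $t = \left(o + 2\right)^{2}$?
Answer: $18422$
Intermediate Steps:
$t = 4$ ($t = \left(-4 + 2\right)^{2} = \left(-2\right)^{2} = 4$)
$151 \left(118 + t\right) = 151 \left(118 + 4\right) = 151 \cdot 122 = 18422$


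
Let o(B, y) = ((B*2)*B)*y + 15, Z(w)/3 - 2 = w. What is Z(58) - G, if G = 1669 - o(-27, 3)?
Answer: 2900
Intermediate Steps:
Z(w) = 6 + 3*w
o(B, y) = 15 + 2*y*B² (o(B, y) = ((2*B)*B)*y + 15 = (2*B²)*y + 15 = 2*y*B² + 15 = 15 + 2*y*B²)
G = -2720 (G = 1669 - (15 + 2*3*(-27)²) = 1669 - (15 + 2*3*729) = 1669 - (15 + 4374) = 1669 - 1*4389 = 1669 - 4389 = -2720)
Z(58) - G = (6 + 3*58) - 1*(-2720) = (6 + 174) + 2720 = 180 + 2720 = 2900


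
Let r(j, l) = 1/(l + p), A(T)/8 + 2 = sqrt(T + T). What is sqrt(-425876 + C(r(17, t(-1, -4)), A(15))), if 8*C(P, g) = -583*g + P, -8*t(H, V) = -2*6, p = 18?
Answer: sqrt(-2583935601 - 3546972*sqrt(30))/78 ≈ 654.14*I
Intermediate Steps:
A(T) = -16 + 8*sqrt(2)*sqrt(T) (A(T) = -16 + 8*sqrt(T + T) = -16 + 8*sqrt(2*T) = -16 + 8*(sqrt(2)*sqrt(T)) = -16 + 8*sqrt(2)*sqrt(T))
t(H, V) = 3/2 (t(H, V) = -(-1)*6/4 = -1/8*(-12) = 3/2)
r(j, l) = 1/(18 + l) (r(j, l) = 1/(l + 18) = 1/(18 + l))
C(P, g) = -583*g/8 + P/8 (C(P, g) = (-583*g + P)/8 = (P - 583*g)/8 = -583*g/8 + P/8)
sqrt(-425876 + C(r(17, t(-1, -4)), A(15))) = sqrt(-425876 + (-583*(-16 + 8*sqrt(2)*sqrt(15))/8 + 1/(8*(18 + 3/2)))) = sqrt(-425876 + (-583*(-16 + 8*sqrt(30))/8 + 1/(8*(39/2)))) = sqrt(-425876 + ((1166 - 583*sqrt(30)) + (1/8)*(2/39))) = sqrt(-425876 + ((1166 - 583*sqrt(30)) + 1/156)) = sqrt(-425876 + (181897/156 - 583*sqrt(30))) = sqrt(-66254759/156 - 583*sqrt(30))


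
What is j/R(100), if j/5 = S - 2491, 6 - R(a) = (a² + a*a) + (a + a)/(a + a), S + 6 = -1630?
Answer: 4127/3999 ≈ 1.0320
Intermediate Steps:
S = -1636 (S = -6 - 1630 = -1636)
R(a) = 5 - 2*a² (R(a) = 6 - ((a² + a*a) + (a + a)/(a + a)) = 6 - ((a² + a²) + (2*a)/((2*a))) = 6 - (2*a² + (2*a)*(1/(2*a))) = 6 - (2*a² + 1) = 6 - (1 + 2*a²) = 6 + (-1 - 2*a²) = 5 - 2*a²)
j = -20635 (j = 5*(-1636 - 2491) = 5*(-4127) = -20635)
j/R(100) = -20635/(5 - 2*100²) = -20635/(5 - 2*10000) = -20635/(5 - 20000) = -20635/(-19995) = -20635*(-1/19995) = 4127/3999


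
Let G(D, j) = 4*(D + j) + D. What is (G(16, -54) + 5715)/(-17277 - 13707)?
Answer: -5579/30984 ≈ -0.18006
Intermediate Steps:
G(D, j) = 4*j + 5*D (G(D, j) = (4*D + 4*j) + D = 4*j + 5*D)
(G(16, -54) + 5715)/(-17277 - 13707) = ((4*(-54) + 5*16) + 5715)/(-17277 - 13707) = ((-216 + 80) + 5715)/(-30984) = (-136 + 5715)*(-1/30984) = 5579*(-1/30984) = -5579/30984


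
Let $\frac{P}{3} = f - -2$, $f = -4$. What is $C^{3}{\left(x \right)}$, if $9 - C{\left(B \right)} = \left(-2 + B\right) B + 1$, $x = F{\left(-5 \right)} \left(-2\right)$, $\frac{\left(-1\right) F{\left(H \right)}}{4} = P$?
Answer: $-13686220288$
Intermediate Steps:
$P = -6$ ($P = 3 \left(-4 - -2\right) = 3 \left(-4 + 2\right) = 3 \left(-2\right) = -6$)
$F{\left(H \right)} = 24$ ($F{\left(H \right)} = \left(-4\right) \left(-6\right) = 24$)
$x = -48$ ($x = 24 \left(-2\right) = -48$)
$C{\left(B \right)} = 8 - B \left(-2 + B\right)$ ($C{\left(B \right)} = 9 - \left(\left(-2 + B\right) B + 1\right) = 9 - \left(B \left(-2 + B\right) + 1\right) = 9 - \left(1 + B \left(-2 + B\right)\right) = 8 - B \left(-2 + B\right)$)
$C^{3}{\left(x \right)} = \left(8 - \left(-48\right)^{2} + 2 \left(-48\right)\right)^{3} = \left(8 - 2304 - 96\right)^{3} = \left(-2392\right)^{3} = -13686220288$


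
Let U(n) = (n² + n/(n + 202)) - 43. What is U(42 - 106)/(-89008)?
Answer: -279625/6141552 ≈ -0.045530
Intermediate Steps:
U(n) = -43 + n² + n/(202 + n) (U(n) = (n² + n/(202 + n)) - 43 = -43 + n² + n/(202 + n))
U(42 - 106)/(-89008) = ((-8686 + (42 - 106)³ - 42*(42 - 106) + 202*(42 - 106)²)/(202 + (42 - 106)))/(-89008) = ((-8686 + (-64)³ - 42*(-64) + 202*(-64)²)/(202 - 64))*(-1/89008) = ((-8686 - 262144 + 2688 + 202*4096)/138)*(-1/89008) = ((-8686 - 262144 + 2688 + 827392)/138)*(-1/89008) = ((1/138)*559250)*(-1/89008) = (279625/69)*(-1/89008) = -279625/6141552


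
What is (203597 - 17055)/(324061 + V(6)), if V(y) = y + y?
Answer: 186542/324073 ≈ 0.57562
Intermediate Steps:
V(y) = 2*y
(203597 - 17055)/(324061 + V(6)) = (203597 - 17055)/(324061 + 2*6) = 186542/(324061 + 12) = 186542/324073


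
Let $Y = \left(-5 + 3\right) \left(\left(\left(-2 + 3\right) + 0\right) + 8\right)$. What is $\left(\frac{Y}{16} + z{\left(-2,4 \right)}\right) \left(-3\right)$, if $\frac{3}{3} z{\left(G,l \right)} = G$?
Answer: $\frac{75}{8} \approx 9.375$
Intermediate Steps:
$z{\left(G,l \right)} = G$
$Y = -18$ ($Y = - 2 \left(\left(1 + 0\right) + 8\right) = - 2 \left(1 + 8\right) = \left(-2\right) 9 = -18$)
$\left(\frac{Y}{16} + z{\left(-2,4 \right)}\right) \left(-3\right) = \left(- \frac{18}{16} - 2\right) \left(-3\right) = \left(\left(-18\right) \frac{1}{16} - 2\right) \left(-3\right) = \left(- \frac{9}{8} - 2\right) \left(-3\right) = \left(- \frac{25}{8}\right) \left(-3\right) = \frac{75}{8}$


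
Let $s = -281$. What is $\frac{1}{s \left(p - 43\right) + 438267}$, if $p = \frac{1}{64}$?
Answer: $\frac{64}{28822119} \approx 2.2205 \cdot 10^{-6}$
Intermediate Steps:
$p = \frac{1}{64} \approx 0.015625$
$\frac{1}{s \left(p - 43\right) + 438267} = \frac{1}{- 281 \left(\frac{1}{64} - 43\right) + 438267} = \frac{1}{\left(-281\right) \left(- \frac{2751}{64}\right) + 438267} = \frac{1}{\frac{773031}{64} + 438267} = \frac{1}{\frac{28822119}{64}} = \frac{64}{28822119}$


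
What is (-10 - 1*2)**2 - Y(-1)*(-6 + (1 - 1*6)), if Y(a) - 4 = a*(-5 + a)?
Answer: 254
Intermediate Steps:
Y(a) = 4 + a*(-5 + a)
(-10 - 1*2)**2 - Y(-1)*(-6 + (1 - 1*6)) = (-10 - 1*2)**2 - (4 + (-1)**2 - 5*(-1))*(-6 + (1 - 1*6)) = (-10 - 2)**2 - (4 + 1 + 5)*(-6 + (1 - 6)) = (-12)**2 - 10*(-6 - 5) = 144 - 10*(-11) = 144 - 1*(-110) = 144 + 110 = 254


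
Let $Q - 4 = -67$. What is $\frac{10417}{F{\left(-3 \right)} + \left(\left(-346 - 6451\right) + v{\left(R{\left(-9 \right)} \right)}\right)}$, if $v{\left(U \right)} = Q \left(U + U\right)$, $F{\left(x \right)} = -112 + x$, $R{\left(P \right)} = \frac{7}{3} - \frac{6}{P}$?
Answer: $- \frac{10417}{7290} \approx -1.4289$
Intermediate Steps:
$Q = -63$ ($Q = 4 - 67 = -63$)
$R{\left(P \right)} = \frac{7}{3} - \frac{6}{P}$ ($R{\left(P \right)} = 7 \cdot \frac{1}{3} - \frac{6}{P} = \frac{7}{3} - \frac{6}{P}$)
$v{\left(U \right)} = - 126 U$ ($v{\left(U \right)} = - 63 \left(U + U\right) = - 63 \cdot 2 U = - 126 U$)
$\frac{10417}{F{\left(-3 \right)} + \left(\left(-346 - 6451\right) + v{\left(R{\left(-9 \right)} \right)}\right)} = \frac{10417}{\left(-112 - 3\right) - \left(6797 + 126 \left(\frac{7}{3} - \frac{6}{-9}\right)\right)} = \frac{10417}{-115 - \left(6797 + 126 \left(\frac{7}{3} - - \frac{2}{3}\right)\right)} = \frac{10417}{-115 - \left(6797 + 126 \left(\frac{7}{3} + \frac{2}{3}\right)\right)} = \frac{10417}{-115 - 7175} = \frac{10417}{-7290} = 10417 \left(- \frac{1}{7290}\right) = - \frac{10417}{7290}$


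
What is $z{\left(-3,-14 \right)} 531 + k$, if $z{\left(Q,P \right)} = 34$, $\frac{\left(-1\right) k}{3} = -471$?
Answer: $19467$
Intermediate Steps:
$k = 1413$ ($k = \left(-3\right) \left(-471\right) = 1413$)
$z{\left(-3,-14 \right)} 531 + k = 34 \cdot 531 + 1413 = 18054 + 1413 = 19467$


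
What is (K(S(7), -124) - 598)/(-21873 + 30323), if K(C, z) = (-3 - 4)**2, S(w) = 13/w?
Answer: -549/8450 ≈ -0.064970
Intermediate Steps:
K(C, z) = 49 (K(C, z) = (-7)**2 = 49)
(K(S(7), -124) - 598)/(-21873 + 30323) = (49 - 598)/(-21873 + 30323) = -549/8450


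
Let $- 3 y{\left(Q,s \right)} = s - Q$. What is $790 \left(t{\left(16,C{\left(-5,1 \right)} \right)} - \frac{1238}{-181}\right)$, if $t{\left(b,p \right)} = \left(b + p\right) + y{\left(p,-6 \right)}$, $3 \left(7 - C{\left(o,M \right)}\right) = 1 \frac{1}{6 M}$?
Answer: $\frac{131647180}{4887} \approx 26938.0$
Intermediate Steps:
$C{\left(o,M \right)} = 7 - \frac{1}{18 M}$ ($C{\left(o,M \right)} = 7 - \frac{1 \frac{1}{6 M}}{3} = 7 - \frac{\frac{1}{6} \frac{1}{M}}{3} = 7 - \frac{1}{18 M}$)
$y{\left(Q,s \right)} = - \frac{s}{3} + \frac{Q}{3}$ ($y{\left(Q,s \right)} = - \frac{s - Q}{3} = - \frac{s}{3} + \frac{Q}{3}$)
$t{\left(b,p \right)} = 2 + b + \frac{4 p}{3}$ ($t{\left(b,p \right)} = \left(b + p\right) + \left(\left(- \frac{1}{3}\right) \left(-6\right) + \frac{p}{3}\right) = \left(b + p\right) + \left(2 + \frac{p}{3}\right) = 2 + b + \frac{4 p}{3}$)
$790 \left(t{\left(16,C{\left(-5,1 \right)} \right)} - \frac{1238}{-181}\right) = 790 \left(\left(2 + 16 + \frac{4 \left(7 - \frac{1}{18 \cdot 1}\right)}{3}\right) - \frac{1238}{-181}\right) = 790 \left(\left(2 + 16 + \frac{4 \left(7 - \frac{1}{18}\right)}{3}\right) - - \frac{1238}{181}\right) = 790 \left(\left(2 + 16 + \frac{4 \left(7 - \frac{1}{18}\right)}{3}\right) + \frac{1238}{181}\right) = 790 \left(\left(2 + 16 + \frac{4}{3} \cdot \frac{125}{18}\right) + \frac{1238}{181}\right) = 790 \left(\left(2 + 16 + \frac{250}{27}\right) + \frac{1238}{181}\right) = 790 \left(\frac{736}{27} + \frac{1238}{181}\right) = 790 \cdot \frac{166642}{4887} = \frac{131647180}{4887}$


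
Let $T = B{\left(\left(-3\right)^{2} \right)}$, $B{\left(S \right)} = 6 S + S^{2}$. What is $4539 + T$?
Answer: $4674$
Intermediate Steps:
$B{\left(S \right)} = S^{2} + 6 S$
$T = 135$ ($T = \left(-3\right)^{2} \left(6 + \left(-3\right)^{2}\right) = 9 \left(6 + 9\right) = 9 \cdot 15 = 135$)
$4539 + T = 4539 + 135 = 4674$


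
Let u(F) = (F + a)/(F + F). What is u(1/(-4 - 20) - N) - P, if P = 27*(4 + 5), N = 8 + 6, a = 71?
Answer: -165149/674 ≈ -245.03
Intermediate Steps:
N = 14
u(F) = (71 + F)/(2*F) (u(F) = (F + 71)/(F + F) = (71 + F)/((2*F)) = (71 + F)*(1/(2*F)) = (71 + F)/(2*F))
P = 243 (P = 27*9 = 243)
u(1/(-4 - 20) - N) - P = (71 + (1/(-4 - 20) - 1*14))/(2*(1/(-4 - 20) - 1*14)) - 1*243 = (71 + (1/(-24) - 14))/(2*(1/(-24) - 14)) - 243 = (71 + (-1/24 - 14))/(2*(-1/24 - 14)) - 243 = (71 - 337/24)/(2*(-337/24)) - 243 = (1/2)*(-24/337)*(1367/24) - 243 = -1367/674 - 243 = -165149/674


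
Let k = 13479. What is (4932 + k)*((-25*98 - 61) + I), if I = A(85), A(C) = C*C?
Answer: 86789454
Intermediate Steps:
A(C) = C²
I = 7225 (I = 85² = 7225)
(4932 + k)*((-25*98 - 61) + I) = (4932 + 13479)*((-25*98 - 61) + 7225) = 18411*((-2450 - 61) + 7225) = 18411*(-2511 + 7225) = 18411*4714 = 86789454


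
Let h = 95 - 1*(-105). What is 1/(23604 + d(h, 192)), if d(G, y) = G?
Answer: 1/23804 ≈ 4.2010e-5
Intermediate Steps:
h = 200 (h = 95 + 105 = 200)
1/(23604 + d(h, 192)) = 1/(23604 + 200) = 1/23804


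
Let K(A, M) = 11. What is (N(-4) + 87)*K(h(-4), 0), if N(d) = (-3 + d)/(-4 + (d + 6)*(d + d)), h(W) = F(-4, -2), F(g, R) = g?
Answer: 19217/20 ≈ 960.85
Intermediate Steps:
h(W) = -4
N(d) = (-3 + d)/(-4 + 2*d*(6 + d)) (N(d) = (-3 + d)/(-4 + (6 + d)*(2*d)) = (-3 + d)/(-4 + 2*d*(6 + d)))
(N(-4) + 87)*K(h(-4), 0) = ((-3 - 4)/(2*(-2 + (-4)² + 6*(-4))) + 87)*11 = ((½)*(-7)/(-2 + 16 - 24) + 87)*11 = ((½)*(-7)/(-10) + 87)*11 = ((½)*(-⅒)*(-7) + 87)*11 = (7/20 + 87)*11 = (1747/20)*11 = 19217/20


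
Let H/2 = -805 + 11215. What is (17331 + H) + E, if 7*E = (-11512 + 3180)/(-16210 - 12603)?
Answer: 7694721673/201691 ≈ 38151.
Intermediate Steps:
H = 20820 (H = 2*(-805 + 11215) = 2*10410 = 20820)
E = 8332/201691 (E = ((-11512 + 3180)/(-16210 - 12603))/7 = (-8332/(-28813))/7 = (-8332*(-1/28813))/7 = (⅐)*(8332/28813) = 8332/201691 ≈ 0.041311)
(17331 + H) + E = (17331 + 20820) + 8332/201691 = 38151 + 8332/201691 = 7694721673/201691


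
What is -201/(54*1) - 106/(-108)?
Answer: -74/27 ≈ -2.7407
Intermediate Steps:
-201/(54*1) - 106/(-108) = -201/54 - 106*(-1/108) = -201*1/54 + 53/54 = -67/18 + 53/54 = -74/27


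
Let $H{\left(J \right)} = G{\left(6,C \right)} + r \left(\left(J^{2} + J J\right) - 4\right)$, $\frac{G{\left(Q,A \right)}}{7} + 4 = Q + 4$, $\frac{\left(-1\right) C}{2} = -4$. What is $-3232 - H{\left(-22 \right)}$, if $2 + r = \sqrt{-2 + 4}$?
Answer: $-1346 - 964 \sqrt{2} \approx -2709.3$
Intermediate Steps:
$C = 8$ ($C = \left(-2\right) \left(-4\right) = 8$)
$G{\left(Q,A \right)} = 7 Q$ ($G{\left(Q,A \right)} = -28 + 7 \left(Q + 4\right) = -28 + 7 \left(4 + Q\right) = -28 + \left(28 + 7 Q\right) = 7 Q$)
$r = -2 + \sqrt{2}$ ($r = -2 + \sqrt{-2 + 4} = -2 + \sqrt{2} \approx -0.58579$)
$H{\left(J \right)} = 42 + \left(-4 + 2 J^{2}\right) \left(-2 + \sqrt{2}\right)$ ($H{\left(J \right)} = 7 \cdot 6 + \left(-2 + \sqrt{2}\right) \left(\left(J^{2} + J J\right) - 4\right) = 42 + \left(-2 + \sqrt{2}\right) \left(\left(J^{2} + J^{2}\right) - 4\right) = 42 + \left(-2 + \sqrt{2}\right) \left(2 J^{2} - 4\right) = 42 + \left(-2 + \sqrt{2}\right) \left(-4 + 2 J^{2}\right) = 42 + \left(-4 + 2 J^{2}\right) \left(-2 + \sqrt{2}\right)$)
$-3232 - H{\left(-22 \right)} = -3232 - \left(50 - 4 \sqrt{2} + 2 \left(-22\right)^{2} \left(-2 + \sqrt{2}\right)\right) = -3232 - \left(50 - 4 \sqrt{2} + 2 \cdot 484 \left(-2 + \sqrt{2}\right)\right) = -3232 - \left(50 - 4 \sqrt{2} - \left(1936 - 968 \sqrt{2}\right)\right) = -3232 - \left(-1886 + 964 \sqrt{2}\right) = -3232 + \left(1886 - 964 \sqrt{2}\right) = -1346 - 964 \sqrt{2}$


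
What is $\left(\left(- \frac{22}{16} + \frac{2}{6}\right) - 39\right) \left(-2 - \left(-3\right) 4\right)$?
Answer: $- \frac{4805}{12} \approx -400.42$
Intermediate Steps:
$\left(\left(- \frac{22}{16} + \frac{2}{6}\right) - 39\right) \left(-2 - \left(-3\right) 4\right) = \left(\left(\left(-22\right) \frac{1}{16} + 2 \cdot \frac{1}{6}\right) - 39\right) \left(-2 - -12\right) = \left(\left(- \frac{11}{8} + \frac{1}{3}\right) - 39\right) \left(-2 + 12\right) = \left(- \frac{25}{24} - 39\right) 10 = \left(- \frac{961}{24}\right) 10 = - \frac{4805}{12}$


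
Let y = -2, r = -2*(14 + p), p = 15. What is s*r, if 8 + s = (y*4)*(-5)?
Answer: -1856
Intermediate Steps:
r = -58 (r = -2*(14 + 15) = -2*29 = -58)
s = 32 (s = -8 - 2*4*(-5) = -8 - 8*(-5) = -8 + 40 = 32)
s*r = 32*(-58) = -1856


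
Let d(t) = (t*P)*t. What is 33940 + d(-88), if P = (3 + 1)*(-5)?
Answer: -120940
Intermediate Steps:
P = -20 (P = 4*(-5) = -20)
d(t) = -20*t² (d(t) = (t*(-20))*t = (-20*t)*t = -20*t²)
33940 + d(-88) = 33940 - 20*(-88)² = 33940 - 20*7744 = 33940 - 154880 = -120940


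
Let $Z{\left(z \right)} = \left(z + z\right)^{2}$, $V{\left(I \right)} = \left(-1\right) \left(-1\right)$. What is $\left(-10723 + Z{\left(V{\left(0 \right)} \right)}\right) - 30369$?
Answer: $-41088$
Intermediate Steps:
$V{\left(I \right)} = 1$
$Z{\left(z \right)} = 4 z^{2}$ ($Z{\left(z \right)} = \left(2 z\right)^{2} = 4 z^{2}$)
$\left(-10723 + Z{\left(V{\left(0 \right)} \right)}\right) - 30369 = \left(-10723 + 4 \cdot 1^{2}\right) - 30369 = \left(-10723 + 4 \cdot 1\right) - 30369 = \left(-10723 + 4\right) - 30369 = -10719 - 30369 = -41088$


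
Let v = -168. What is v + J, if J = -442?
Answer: -610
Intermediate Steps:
v + J = -168 - 442 = -610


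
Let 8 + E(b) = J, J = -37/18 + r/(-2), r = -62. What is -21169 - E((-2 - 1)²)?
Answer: -381419/18 ≈ -21190.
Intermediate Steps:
J = 521/18 (J = -37/18 - 62/(-2) = -37*1/18 - 62*(-½) = -37/18 + 31 = 521/18 ≈ 28.944)
E(b) = 377/18 (E(b) = -8 + 521/18 = 377/18)
-21169 - E((-2 - 1)²) = -21169 - 1*377/18 = -21169 - 377/18 = -381419/18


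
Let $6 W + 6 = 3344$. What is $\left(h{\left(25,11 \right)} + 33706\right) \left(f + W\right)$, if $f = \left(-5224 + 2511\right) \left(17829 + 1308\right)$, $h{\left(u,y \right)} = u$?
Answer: $- \frac{5253750789394}{3} \approx -1.7512 \cdot 10^{12}$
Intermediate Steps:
$W = \frac{1669}{3}$ ($W = -1 + \frac{1}{6} \cdot 3344 = -1 + \frac{1672}{3} = \frac{1669}{3} \approx 556.33$)
$f = -51918681$ ($f = \left(-2713\right) 19137 = -51918681$)
$\left(h{\left(25,11 \right)} + 33706\right) \left(f + W\right) = \left(25 + 33706\right) \left(-51918681 + \frac{1669}{3}\right) = 33731 \left(- \frac{155754374}{3}\right) = - \frac{5253750789394}{3}$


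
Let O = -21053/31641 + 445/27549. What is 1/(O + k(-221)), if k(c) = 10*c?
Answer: -290559303/642324695914 ≈ -0.00045236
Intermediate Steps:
O = -188636284/290559303 (O = -21053*1/31641 + 445*(1/27549) = -21053/31641 + 445/27549 = -188636284/290559303 ≈ -0.64922)
1/(O + k(-221)) = 1/(-188636284/290559303 + 10*(-221)) = 1/(-188636284/290559303 - 2210) = 1/(-642324695914/290559303) = -290559303/642324695914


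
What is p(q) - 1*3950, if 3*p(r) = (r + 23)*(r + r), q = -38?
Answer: -3570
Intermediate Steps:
p(r) = 2*r*(23 + r)/3 (p(r) = ((r + 23)*(r + r))/3 = ((23 + r)*(2*r))/3 = (2*r*(23 + r))/3 = 2*r*(23 + r)/3)
p(q) - 1*3950 = (⅔)*(-38)*(23 - 38) - 1*3950 = (⅔)*(-38)*(-15) - 3950 = 380 - 3950 = -3570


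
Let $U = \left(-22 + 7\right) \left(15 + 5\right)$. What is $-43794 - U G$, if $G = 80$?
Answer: $-19794$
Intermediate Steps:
$U = -300$ ($U = \left(-15\right) 20 = -300$)
$-43794 - U G = -43794 - \left(-300\right) 80 = -43794 - -24000 = -43794 + 24000 = -19794$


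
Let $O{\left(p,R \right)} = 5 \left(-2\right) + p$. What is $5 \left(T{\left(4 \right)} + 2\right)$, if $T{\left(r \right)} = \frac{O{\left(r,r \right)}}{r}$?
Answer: $\frac{5}{2} \approx 2.5$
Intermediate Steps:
$O{\left(p,R \right)} = -10 + p$
$T{\left(r \right)} = \frac{-10 + r}{r}$
$5 \left(T{\left(4 \right)} + 2\right) = 5 \left(\frac{-10 + 4}{4} + 2\right) = 5 \left(\frac{1}{4} \left(-6\right) + 2\right) = 5 \left(- \frac{3}{2} + 2\right) = 5 \cdot \frac{1}{2} = \frac{5}{2}$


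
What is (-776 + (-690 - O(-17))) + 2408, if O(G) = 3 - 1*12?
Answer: 951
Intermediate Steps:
O(G) = -9 (O(G) = 3 - 12 = -9)
(-776 + (-690 - O(-17))) + 2408 = (-776 + (-690 - 1*(-9))) + 2408 = (-776 + (-690 + 9)) + 2408 = (-776 - 681) + 2408 = -1457 + 2408 = 951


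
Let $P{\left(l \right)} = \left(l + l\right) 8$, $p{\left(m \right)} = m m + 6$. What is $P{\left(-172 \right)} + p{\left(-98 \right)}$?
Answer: $6858$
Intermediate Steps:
$p{\left(m \right)} = 6 + m^{2}$ ($p{\left(m \right)} = m^{2} + 6 = 6 + m^{2}$)
$P{\left(l \right)} = 16 l$ ($P{\left(l \right)} = 2 l 8 = 16 l$)
$P{\left(-172 \right)} + p{\left(-98 \right)} = 16 \left(-172\right) + \left(6 + \left(-98\right)^{2}\right) = -2752 + \left(6 + 9604\right) = -2752 + 9610 = 6858$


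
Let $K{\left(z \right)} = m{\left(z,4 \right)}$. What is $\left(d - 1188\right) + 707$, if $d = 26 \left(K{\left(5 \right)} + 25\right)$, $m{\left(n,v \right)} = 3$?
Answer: $247$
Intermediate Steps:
$K{\left(z \right)} = 3$
$d = 728$ ($d = 26 \left(3 + 25\right) = 26 \cdot 28 = 728$)
$\left(d - 1188\right) + 707 = \left(728 - 1188\right) + 707 = -460 + 707 = 247$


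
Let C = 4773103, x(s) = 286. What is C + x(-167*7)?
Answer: 4773389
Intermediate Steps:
C + x(-167*7) = 4773103 + 286 = 4773389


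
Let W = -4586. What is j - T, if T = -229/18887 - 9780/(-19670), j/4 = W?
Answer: -681510993819/37150729 ≈ -18345.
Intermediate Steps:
j = -18344 (j = 4*(-4586) = -18344)
T = 18021043/37150729 (T = -229*1/18887 - 9780*(-1/19670) = -229/18887 + 978/1967 = 18021043/37150729 ≈ 0.48508)
j - T = -18344 - 1*18021043/37150729 = -18344 - 18021043/37150729 = -681510993819/37150729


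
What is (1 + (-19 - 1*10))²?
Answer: 784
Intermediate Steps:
(1 + (-19 - 1*10))² = (1 + (-19 - 10))² = (1 - 29)² = (-28)² = 784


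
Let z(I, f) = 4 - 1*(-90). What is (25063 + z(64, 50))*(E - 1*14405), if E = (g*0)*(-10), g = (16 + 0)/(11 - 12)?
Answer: -362386585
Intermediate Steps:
z(I, f) = 94 (z(I, f) = 4 + 90 = 94)
g = -16 (g = 16/(-1) = 16*(-1) = -16)
E = 0 (E = -16*0*(-10) = 0*(-10) = 0)
(25063 + z(64, 50))*(E - 1*14405) = (25063 + 94)*(0 - 1*14405) = 25157*(0 - 14405) = 25157*(-14405) = -362386585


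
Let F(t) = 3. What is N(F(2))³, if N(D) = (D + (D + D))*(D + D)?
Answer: 157464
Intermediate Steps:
N(D) = 6*D² (N(D) = (D + 2*D)*(2*D) = (3*D)*(2*D) = 6*D²)
N(F(2))³ = (6*3²)³ = (6*9)³ = 54³ = 157464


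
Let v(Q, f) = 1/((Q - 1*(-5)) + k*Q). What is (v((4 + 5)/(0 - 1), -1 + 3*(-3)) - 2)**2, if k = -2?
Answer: 729/196 ≈ 3.7194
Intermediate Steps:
v(Q, f) = 1/(5 - Q) (v(Q, f) = 1/((Q - 1*(-5)) - 2*Q) = 1/((Q + 5) - 2*Q) = 1/((5 + Q) - 2*Q) = 1/(5 - Q))
(v((4 + 5)/(0 - 1), -1 + 3*(-3)) - 2)**2 = (1/(5 - (4 + 5)/(0 - 1)) - 2)**2 = (1/(5 - 9/(-1)) - 2)**2 = (1/(5 - 9*(-1)) - 2)**2 = (1/(5 - 1*(-9)) - 2)**2 = (1/(5 + 9) - 2)**2 = (1/14 - 2)**2 = (-27/14)**2 = 729/196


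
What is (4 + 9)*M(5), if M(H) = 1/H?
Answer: 13/5 ≈ 2.6000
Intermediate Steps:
(4 + 9)*M(5) = (4 + 9)/5 = 13*(⅕) = 13/5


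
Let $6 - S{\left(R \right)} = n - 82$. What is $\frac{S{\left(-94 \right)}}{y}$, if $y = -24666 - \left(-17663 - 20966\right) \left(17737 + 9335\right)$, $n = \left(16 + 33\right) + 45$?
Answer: $- \frac{1}{174289937} \approx -5.7376 \cdot 10^{-9}$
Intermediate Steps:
$n = 94$ ($n = 49 + 45 = 94$)
$y = 1045739622$ ($y = -24666 - \left(-38629\right) 27072 = -24666 - -1045764288 = -24666 + 1045764288 = 1045739622$)
$S{\left(R \right)} = -6$ ($S{\left(R \right)} = 6 - \left(94 - 82\right) = 6 - 12 = -6$)
$\frac{S{\left(-94 \right)}}{y} = - \frac{6}{1045739622} = \left(-6\right) \frac{1}{1045739622} = - \frac{1}{174289937}$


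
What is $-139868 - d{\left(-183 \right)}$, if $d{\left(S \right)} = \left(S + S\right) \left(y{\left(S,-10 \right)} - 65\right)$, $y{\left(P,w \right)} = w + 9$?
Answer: $-164024$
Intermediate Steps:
$y{\left(P,w \right)} = 9 + w$
$d{\left(S \right)} = - 132 S$ ($d{\left(S \right)} = \left(S + S\right) \left(\left(9 - 10\right) - 65\right) = 2 S \left(-1 - 65\right) = 2 S \left(-66\right) = - 132 S$)
$-139868 - d{\left(-183 \right)} = -139868 - \left(-132\right) \left(-183\right) = -139868 - 24156 = -164024$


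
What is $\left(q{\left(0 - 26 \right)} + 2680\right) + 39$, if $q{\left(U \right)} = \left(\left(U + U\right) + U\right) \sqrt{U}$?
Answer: $2719 - 78 i \sqrt{26} \approx 2719.0 - 397.72 i$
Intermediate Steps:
$q{\left(U \right)} = 3 U^{\frac{3}{2}}$ ($q{\left(U \right)} = \left(2 U + U\right) \sqrt{U} = 3 U \sqrt{U} = 3 U^{\frac{3}{2}}$)
$\left(q{\left(0 - 26 \right)} + 2680\right) + 39 = \left(3 \left(0 - 26\right)^{\frac{3}{2}} + 2680\right) + 39 = \left(3 \left(-26\right)^{\frac{3}{2}} + 2680\right) + 39 = \left(3 \left(- 26 i \sqrt{26}\right) + 2680\right) + 39 = \left(- 78 i \sqrt{26} + 2680\right) + 39 = \left(2680 - 78 i \sqrt{26}\right) + 39 = 2719 - 78 i \sqrt{26}$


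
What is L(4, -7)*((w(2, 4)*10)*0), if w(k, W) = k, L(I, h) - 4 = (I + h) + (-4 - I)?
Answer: 0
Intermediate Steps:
L(I, h) = h (L(I, h) = 4 + ((I + h) + (-4 - I)) = 4 + (-4 + h) = h)
L(4, -7)*((w(2, 4)*10)*0) = -7*2*10*0 = -140*0 = -7*0 = 0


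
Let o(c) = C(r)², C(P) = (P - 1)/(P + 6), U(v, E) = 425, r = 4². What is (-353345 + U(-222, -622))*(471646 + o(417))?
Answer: -20140869916470/121 ≈ -1.6645e+11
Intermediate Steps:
r = 16
C(P) = (-1 + P)/(6 + P)
o(c) = 225/484 (o(c) = ((-1 + 16)/(6 + 16))² = (15/22)² = 225/484)
(-353345 + U(-222, -622))*(471646 + o(417)) = (-353345 + 425)*(471646 + 225/484) = -352920*228276889/484 = -20140869916470/121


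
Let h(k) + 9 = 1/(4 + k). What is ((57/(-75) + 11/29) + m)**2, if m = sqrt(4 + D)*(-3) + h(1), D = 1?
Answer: 67955461/525625 + 39936*sqrt(5)/725 ≈ 252.46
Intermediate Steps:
h(k) = -9 + 1/(4 + k)
m = -44/5 - 3*sqrt(5) (m = sqrt(4 + 1)*(-3) + (-35 - 9*1)/(4 + 1) = sqrt(5)*(-3) + (-35 - 9)/5 = -3*sqrt(5) + (1/5)*(-44) = -3*sqrt(5) - 44/5 = -44/5 - 3*sqrt(5) ≈ -15.508)
((57/(-75) + 11/29) + m)**2 = ((57/(-75) + 11/29) + (-44/5 - 3*sqrt(5)))**2 = ((57*(-1/75) + 11*(1/29)) + (-44/5 - 3*sqrt(5)))**2 = ((-19/25 + 11/29) + (-44/5 - 3*sqrt(5)))**2 = (-276/725 + (-44/5 - 3*sqrt(5)))**2 = (-6656/725 - 3*sqrt(5))**2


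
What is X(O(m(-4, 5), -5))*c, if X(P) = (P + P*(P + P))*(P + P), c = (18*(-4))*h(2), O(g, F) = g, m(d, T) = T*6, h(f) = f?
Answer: -15811200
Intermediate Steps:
m(d, T) = 6*T
c = -144 (c = (18*(-4))*2 = -72*2 = -144)
X(P) = 2*P*(P + 2*P**2) (X(P) = (P + P*(2*P))*(2*P) = (P + 2*P**2)*(2*P) = 2*P*(P + 2*P**2))
X(O(m(-4, 5), -5))*c = ((6*5)**2*(2 + 4*(6*5)))*(-144) = (30**2*(2 + 4*30))*(-144) = (900*(2 + 120))*(-144) = (900*122)*(-144) = 109800*(-144) = -15811200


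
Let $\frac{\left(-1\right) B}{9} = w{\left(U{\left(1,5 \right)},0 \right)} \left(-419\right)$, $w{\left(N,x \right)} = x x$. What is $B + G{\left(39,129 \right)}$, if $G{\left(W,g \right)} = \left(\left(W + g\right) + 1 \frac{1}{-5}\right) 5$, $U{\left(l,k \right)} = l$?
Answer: $839$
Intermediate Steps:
$w{\left(N,x \right)} = x^{2}$
$G{\left(W,g \right)} = -1 + 5 W + 5 g$ ($G{\left(W,g \right)} = \left(\left(W + g\right) + 1 \left(- \frac{1}{5}\right)\right) 5 = \left(\left(W + g\right) - \frac{1}{5}\right) 5 = \left(- \frac{1}{5} + W + g\right) 5 = -1 + 5 W + 5 g$)
$B = 0$ ($B = - 9 \cdot 0^{2} \left(-419\right) = - 9 \cdot 0 \left(-419\right) = \left(-9\right) 0 = 0$)
$B + G{\left(39,129 \right)} = 0 + \left(-1 + 5 \cdot 39 + 5 \cdot 129\right) = 0 + \left(-1 + 195 + 645\right) = 0 + 839 = 839$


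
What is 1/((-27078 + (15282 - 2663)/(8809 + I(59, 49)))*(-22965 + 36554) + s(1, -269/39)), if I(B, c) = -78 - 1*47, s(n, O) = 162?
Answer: -8684/3195217301929 ≈ -2.7178e-9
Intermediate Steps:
I(B, c) = -125 (I(B, c) = -78 - 47 = -125)
1/((-27078 + (15282 - 2663)/(8809 + I(59, 49)))*(-22965 + 36554) + s(1, -269/39)) = 1/((-27078 + (15282 - 2663)/(8809 - 125))*(-22965 + 36554) + 162) = 1/((-27078 + 12619/8684)*13589 + 162) = 1/(-235132733/8684*13589 + 162) = 1/(-3195218708737/8684 + 162) = 1/(-3195217301929/8684) = -8684/3195217301929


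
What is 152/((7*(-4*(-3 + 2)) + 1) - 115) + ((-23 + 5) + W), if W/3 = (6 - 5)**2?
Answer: -721/43 ≈ -16.767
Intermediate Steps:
W = 3 (W = 3*(6 - 5)**2 = 3*1**2 = 3*1 = 3)
152/((7*(-4*(-3 + 2)) + 1) - 115) + ((-23 + 5) + W) = 152/((7*(-4*(-3 + 2)) + 1) - 115) + ((-23 + 5) + 3) = 152/((7*(-4*(-1)) + 1) - 115) + (-18 + 3) = 152/((7*4 + 1) - 115) - 15 = 152/((28 + 1) - 115) - 15 = 152/(29 - 115) - 15 = 152/(-86) - 15 = 152*(-1/86) - 15 = -76/43 - 15 = -721/43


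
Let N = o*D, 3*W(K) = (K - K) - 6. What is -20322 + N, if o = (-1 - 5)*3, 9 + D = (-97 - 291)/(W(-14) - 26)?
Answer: -142866/7 ≈ -20409.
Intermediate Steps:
W(K) = -2 (W(K) = ((K - K) - 6)/3 = (0 - 6)/3 = (⅓)*(-6) = -2)
D = 34/7 (D = -9 + (-97 - 291)/(-2 - 26) = -9 - 388/(-28) = -9 - 388*(-1/28) = -9 + 97/7 = 34/7 ≈ 4.8571)
o = -18 (o = -6*3 = -18)
N = -612/7 (N = -18*34/7 = -612/7 ≈ -87.429)
-20322 + N = -20322 - 612/7 = -142866/7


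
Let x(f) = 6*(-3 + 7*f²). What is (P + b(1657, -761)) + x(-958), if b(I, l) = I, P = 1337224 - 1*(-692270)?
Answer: 40577221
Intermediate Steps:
P = 2029494 (P = 1337224 + 692270 = 2029494)
x(f) = -18 + 42*f²
(P + b(1657, -761)) + x(-958) = (2029494 + 1657) + (-18 + 42*(-958)²) = 2031151 + (-18 + 42*917764) = 2031151 + (-18 + 38546088) = 2031151 + 38546070 = 40577221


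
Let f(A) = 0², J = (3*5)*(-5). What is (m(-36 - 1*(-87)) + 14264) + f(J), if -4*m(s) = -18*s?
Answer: 28987/2 ≈ 14494.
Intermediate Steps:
J = -75 (J = 15*(-5) = -75)
f(A) = 0
m(s) = 9*s/2 (m(s) = -(-9)*s/2 = 9*s/2)
(m(-36 - 1*(-87)) + 14264) + f(J) = (9*(-36 - 1*(-87))/2 + 14264) + 0 = (9*(-36 + 87)/2 + 14264) + 0 = ((9/2)*51 + 14264) + 0 = (459/2 + 14264) + 0 = 28987/2 + 0 = 28987/2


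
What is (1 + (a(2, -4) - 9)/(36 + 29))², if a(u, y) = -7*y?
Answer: 7056/4225 ≈ 1.6701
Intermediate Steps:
(1 + (a(2, -4) - 9)/(36 + 29))² = (1 + (-7*(-4) - 9)/(36 + 29))² = (1 + (28 - 9)/65)² = (1 + 19*(1/65))² = (1 + 19/65)² = (84/65)² = 7056/4225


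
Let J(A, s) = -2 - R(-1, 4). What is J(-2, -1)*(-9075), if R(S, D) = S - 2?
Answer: -9075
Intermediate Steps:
R(S, D) = -2 + S
J(A, s) = 1 (J(A, s) = -2 - (-2 - 1) = -2 - 1*(-3) = -2 + 3 = 1)
J(-2, -1)*(-9075) = 1*(-9075) = -9075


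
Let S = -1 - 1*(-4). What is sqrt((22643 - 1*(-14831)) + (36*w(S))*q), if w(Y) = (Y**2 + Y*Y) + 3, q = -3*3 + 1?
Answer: sqrt(31426) ≈ 177.27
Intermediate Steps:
S = 3 (S = -1 + 4 = 3)
q = -8 (q = -9 + 1 = -8)
w(Y) = 3 + 2*Y**2 (w(Y) = (Y**2 + Y**2) + 3 = 2*Y**2 + 3 = 3 + 2*Y**2)
sqrt((22643 - 1*(-14831)) + (36*w(S))*q) = sqrt((22643 - 1*(-14831)) + (36*(3 + 2*3**2))*(-8)) = sqrt((22643 + 14831) + (36*(3 + 2*9))*(-8)) = sqrt(37474 + (36*(3 + 18))*(-8)) = sqrt(37474 + (36*21)*(-8)) = sqrt(37474 + 756*(-8)) = sqrt(37474 - 6048) = sqrt(31426)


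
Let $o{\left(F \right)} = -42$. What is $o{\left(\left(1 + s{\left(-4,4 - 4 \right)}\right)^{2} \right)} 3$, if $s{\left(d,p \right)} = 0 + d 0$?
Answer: $-126$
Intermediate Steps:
$s{\left(d,p \right)} = 0$ ($s{\left(d,p \right)} = 0 + 0 = 0$)
$o{\left(\left(1 + s{\left(-4,4 - 4 \right)}\right)^{2} \right)} 3 = \left(-42\right) 3 = -126$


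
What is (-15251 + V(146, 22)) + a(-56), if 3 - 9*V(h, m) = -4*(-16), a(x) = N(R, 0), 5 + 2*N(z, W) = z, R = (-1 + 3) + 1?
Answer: -137329/9 ≈ -15259.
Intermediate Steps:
R = 3 (R = 2 + 1 = 3)
N(z, W) = -5/2 + z/2
a(x) = -1 (a(x) = -5/2 + (½)*3 = -5/2 + 3/2 = -1)
V(h, m) = -61/9 (V(h, m) = ⅓ - (-4)*(-16)/9 = ⅓ - ⅑*64 = ⅓ - 64/9 = -61/9)
(-15251 + V(146, 22)) + a(-56) = (-15251 - 61/9) - 1 = -137320/9 - 1 = -137329/9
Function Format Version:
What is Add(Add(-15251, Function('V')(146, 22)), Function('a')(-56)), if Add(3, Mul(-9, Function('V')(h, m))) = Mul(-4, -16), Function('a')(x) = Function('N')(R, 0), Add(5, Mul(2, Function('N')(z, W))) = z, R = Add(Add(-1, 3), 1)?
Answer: Rational(-137329, 9) ≈ -15259.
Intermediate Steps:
R = 3 (R = Add(2, 1) = 3)
Function('N')(z, W) = Add(Rational(-5, 2), Mul(Rational(1, 2), z))
Function('a')(x) = -1 (Function('a')(x) = Add(Rational(-5, 2), Mul(Rational(1, 2), 3)) = Add(Rational(-5, 2), Rational(3, 2)) = -1)
Function('V')(h, m) = Rational(-61, 9) (Function('V')(h, m) = Add(Rational(1, 3), Mul(Rational(-1, 9), Mul(-4, -16))) = Add(Rational(1, 3), Mul(Rational(-1, 9), 64)) = Add(Rational(1, 3), Rational(-64, 9)) = Rational(-61, 9))
Add(Add(-15251, Function('V')(146, 22)), Function('a')(-56)) = Add(Add(-15251, Rational(-61, 9)), -1) = Add(Rational(-137320, 9), -1) = Rational(-137329, 9)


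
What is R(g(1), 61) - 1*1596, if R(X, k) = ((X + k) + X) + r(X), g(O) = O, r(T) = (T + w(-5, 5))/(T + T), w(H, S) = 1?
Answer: -1532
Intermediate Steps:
r(T) = (1 + T)/(2*T) (r(T) = (T + 1)/(T + T) = (1 + T)/((2*T)) = (1 + T)*(1/(2*T)) = (1 + T)/(2*T))
R(X, k) = k + 2*X + (1 + X)/(2*X) (R(X, k) = ((X + k) + X) + (1 + X)/(2*X) = (k + 2*X) + (1 + X)/(2*X) = k + 2*X + (1 + X)/(2*X))
R(g(1), 61) - 1*1596 = (½ + 61 + (½)/1 + 2*1) - 1*1596 = (½ + 61 + (½)*1 + 2) - 1596 = (½ + 61 + ½ + 2) - 1596 = 64 - 1596 = -1532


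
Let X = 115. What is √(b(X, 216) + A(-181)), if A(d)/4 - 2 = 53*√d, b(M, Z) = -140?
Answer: 2*√(-33 + 53*I*√181) ≈ 36.9 + 38.647*I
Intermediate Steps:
A(d) = 8 + 212*√d (A(d) = 8 + 4*(53*√d) = 8 + 212*√d)
√(b(X, 216) + A(-181)) = √(-140 + (8 + 212*√(-181))) = √(-140 + (8 + 212*(I*√181))) = √(-140 + (8 + 212*I*√181)) = √(-132 + 212*I*√181)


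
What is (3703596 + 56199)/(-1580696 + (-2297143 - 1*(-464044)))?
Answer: -751959/682759 ≈ -1.1014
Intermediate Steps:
(3703596 + 56199)/(-1580696 + (-2297143 - 1*(-464044))) = 3759795/(-1580696 + (-2297143 + 464044)) = 3759795/(-1580696 - 1833099) = 3759795/(-3413795) = 3759795*(-1/3413795) = -751959/682759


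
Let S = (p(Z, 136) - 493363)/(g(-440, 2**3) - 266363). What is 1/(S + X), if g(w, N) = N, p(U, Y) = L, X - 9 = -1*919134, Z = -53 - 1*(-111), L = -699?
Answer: -266355/244813045313 ≈ -1.0880e-6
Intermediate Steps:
Z = 58 (Z = -53 + 111 = 58)
X = -919125 (X = 9 - 1*919134 = 9 - 919134 = -919125)
p(U, Y) = -699
S = 494062/266355 (S = (-699 - 493363)/(2**3 - 266363) = -494062/(8 - 266363) = -494062/(-266355) = -494062*(-1/266355) = 494062/266355 ≈ 1.8549)
1/(S + X) = 1/(494062/266355 - 919125) = 1/(-244813045313/266355) = -266355/244813045313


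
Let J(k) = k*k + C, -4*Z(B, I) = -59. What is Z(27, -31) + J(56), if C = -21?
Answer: 12519/4 ≈ 3129.8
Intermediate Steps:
Z(B, I) = 59/4 (Z(B, I) = -¼*(-59) = 59/4)
J(k) = -21 + k² (J(k) = k*k - 21 = k² - 21 = -21 + k²)
Z(27, -31) + J(56) = 59/4 + (-21 + 56²) = 59/4 + (-21 + 3136) = 59/4 + 3115 = 12519/4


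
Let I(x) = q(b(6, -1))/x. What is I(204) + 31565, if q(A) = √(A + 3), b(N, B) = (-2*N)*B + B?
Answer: 31565 + √14/204 ≈ 31565.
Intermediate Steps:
b(N, B) = B - 2*B*N (b(N, B) = -2*B*N + B = B - 2*B*N)
q(A) = √(3 + A)
I(x) = √14/x (I(x) = √(3 - (1 - 2*6))/x = √(3 - (1 - 12))/x = √(3 - 1*(-11))/x = √(3 + 11)/x = √14/x)
I(204) + 31565 = √14/204 + 31565 = 31565 + √14/204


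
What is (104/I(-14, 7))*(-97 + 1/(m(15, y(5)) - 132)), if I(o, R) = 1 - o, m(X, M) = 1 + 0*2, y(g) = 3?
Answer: -440544/655 ≈ -672.59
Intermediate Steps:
m(X, M) = 1 (m(X, M) = 1 + 0 = 1)
(104/I(-14, 7))*(-97 + 1/(m(15, y(5)) - 132)) = (104/(1 - 1*(-14)))*(-97 + 1/(1 - 132)) = (104/(1 + 14))*(-97 + 1/(-131)) = (104/15)*(-97 - 1/131) = (104*(1/15))*(-12708/131) = (104/15)*(-12708/131) = -440544/655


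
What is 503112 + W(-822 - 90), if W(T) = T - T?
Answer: 503112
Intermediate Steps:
W(T) = 0
503112 + W(-822 - 90) = 503112 + 0 = 503112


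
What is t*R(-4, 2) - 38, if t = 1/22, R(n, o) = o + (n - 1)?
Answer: -839/22 ≈ -38.136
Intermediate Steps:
R(n, o) = -1 + n + o (R(n, o) = o + (-1 + n) = -1 + n + o)
t = 1/22 ≈ 0.045455
t*R(-4, 2) - 38 = (-1 - 4 + 2)/22 - 38 = (1/22)*(-3) - 38 = -3/22 - 38 = -839/22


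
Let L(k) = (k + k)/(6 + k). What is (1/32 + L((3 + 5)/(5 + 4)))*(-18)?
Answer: -2583/496 ≈ -5.2077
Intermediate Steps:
L(k) = 2*k/(6 + k) (L(k) = (2*k)/(6 + k) = 2*k/(6 + k))
(1/32 + L((3 + 5)/(5 + 4)))*(-18) = (1/32 + 2*((3 + 5)/(5 + 4))/(6 + (3 + 5)/(5 + 4)))*(-18) = (1/32 + 2*(8/9)/(6 + 8/9))*(-18) = (1/32 + 2*(8/9)/(62/9))*(-18) = (1/32 + 2*(8/9)*(9/62))*(-18) = (1/32 + 8/31)*(-18) = (287/992)*(-18) = -2583/496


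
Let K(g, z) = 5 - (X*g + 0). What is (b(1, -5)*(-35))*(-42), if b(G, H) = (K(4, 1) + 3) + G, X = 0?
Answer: 13230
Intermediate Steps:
K(g, z) = 5 (K(g, z) = 5 - (0*g + 0) = 5 - (0 + 0) = 5 - 1*0 = 5 + 0 = 5)
b(G, H) = 8 + G (b(G, H) = (5 + 3) + G = 8 + G)
(b(1, -5)*(-35))*(-42) = ((8 + 1)*(-35))*(-42) = (9*(-35))*(-42) = -315*(-42) = 13230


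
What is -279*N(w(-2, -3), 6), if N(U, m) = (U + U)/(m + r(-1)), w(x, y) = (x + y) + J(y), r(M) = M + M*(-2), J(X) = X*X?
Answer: -2232/7 ≈ -318.86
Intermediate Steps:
J(X) = X**2
r(M) = -M (r(M) = M - 2*M = -M)
w(x, y) = x + y + y**2 (w(x, y) = (x + y) + y**2 = x + y + y**2)
N(U, m) = 2*U/(1 + m) (N(U, m) = (U + U)/(m - 1*(-1)) = (2*U)/(m + 1) = (2*U)/(1 + m) = 2*U/(1 + m))
-279*N(w(-2, -3), 6) = -558*(-2 - 3 + (-3)**2)/(1 + 6) = -558*(-2 - 3 + 9)/7 = -558*4/7 = -279*8/7 = -2232/7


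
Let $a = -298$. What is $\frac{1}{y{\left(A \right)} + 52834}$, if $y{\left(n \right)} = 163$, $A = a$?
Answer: $\frac{1}{52997} \approx 1.8869 \cdot 10^{-5}$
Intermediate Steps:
$A = -298$
$\frac{1}{y{\left(A \right)} + 52834} = \frac{1}{163 + 52834} = \frac{1}{52997}$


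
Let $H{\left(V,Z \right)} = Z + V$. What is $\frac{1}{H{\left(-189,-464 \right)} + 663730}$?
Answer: $\frac{1}{663077} \approx 1.5081 \cdot 10^{-6}$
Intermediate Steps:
$H{\left(V,Z \right)} = V + Z$
$\frac{1}{H{\left(-189,-464 \right)} + 663730} = \frac{1}{\left(-189 - 464\right) + 663730} = \frac{1}{-653 + 663730} = \frac{1}{663077}$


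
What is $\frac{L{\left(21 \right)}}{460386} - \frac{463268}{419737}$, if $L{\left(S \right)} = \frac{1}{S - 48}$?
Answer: $- \frac{5758617158833}{5217508039014} \approx -1.1037$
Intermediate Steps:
$L{\left(S \right)} = \frac{1}{-48 + S}$ ($L{\left(S \right)} = \frac{1}{S - 48} = \frac{1}{-48 + S}$)
$\frac{L{\left(21 \right)}}{460386} - \frac{463268}{419737} = \frac{1}{\left(-48 + 21\right) 460386} - \frac{463268}{419737} = \frac{1}{-27} \cdot \frac{1}{460386} - \frac{463268}{419737} = \left(- \frac{1}{27}\right) \frac{1}{460386} - \frac{463268}{419737} = - \frac{1}{12430422} - \frac{463268}{419737} = - \frac{5758617158833}{5217508039014}$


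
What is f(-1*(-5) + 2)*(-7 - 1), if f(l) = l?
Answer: -56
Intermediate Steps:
f(-1*(-5) + 2)*(-7 - 1) = (-1*(-5) + 2)*(-7 - 1) = (5 + 2)*(-8) = 7*(-8) = -56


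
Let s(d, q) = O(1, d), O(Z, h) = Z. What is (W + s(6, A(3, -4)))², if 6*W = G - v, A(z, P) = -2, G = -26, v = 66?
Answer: 1849/9 ≈ 205.44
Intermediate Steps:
s(d, q) = 1
W = -46/3 (W = (-26 - 1*66)/6 = (-26 - 66)/6 = (⅙)*(-92) = -46/3 ≈ -15.333)
(W + s(6, A(3, -4)))² = (-46/3 + 1)² = (-43/3)² = 1849/9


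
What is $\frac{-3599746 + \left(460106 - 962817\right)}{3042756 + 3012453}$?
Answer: $- \frac{4102457}{6055209} \approx -0.67751$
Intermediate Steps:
$\frac{-3599746 + \left(460106 - 962817\right)}{3042756 + 3012453} = \frac{-3599746 + \left(460106 - 962817\right)}{6055209} = \left(-3599746 - 502711\right) \frac{1}{6055209} = \left(-4102457\right) \frac{1}{6055209} = - \frac{4102457}{6055209}$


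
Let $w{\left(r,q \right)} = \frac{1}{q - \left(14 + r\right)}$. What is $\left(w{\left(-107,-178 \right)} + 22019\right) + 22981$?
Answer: $\frac{3824999}{85} \approx 45000.0$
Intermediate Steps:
$w{\left(r,q \right)} = \frac{1}{-14 + q - r}$
$\left(w{\left(-107,-178 \right)} + 22019\right) + 22981 = \left(\frac{1}{-14 - 178 - -107} + 22019\right) + 22981 = \left(\frac{1}{-14 - 178 + 107} + 22019\right) + 22981 = \left(\frac{1}{-85} + 22019\right) + 22981 = \left(- \frac{1}{85} + 22019\right) + 22981 = \frac{1871614}{85} + 22981 = \frac{3824999}{85}$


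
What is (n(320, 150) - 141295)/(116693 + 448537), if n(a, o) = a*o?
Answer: -18659/113046 ≈ -0.16506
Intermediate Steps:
(n(320, 150) - 141295)/(116693 + 448537) = (320*150 - 141295)/(116693 + 448537) = (48000 - 141295)/565230 = -93295*1/565230 = -18659/113046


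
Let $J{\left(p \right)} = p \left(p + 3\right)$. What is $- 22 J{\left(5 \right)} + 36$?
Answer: $-844$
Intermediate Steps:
$J{\left(p \right)} = p \left(3 + p\right)$
$- 22 J{\left(5 \right)} + 36 = - 22 \cdot 5 \left(3 + 5\right) + 36 = - 22 \cdot 5 \cdot 8 + 36 = \left(-22\right) 40 + 36 = -880 + 36 = -844$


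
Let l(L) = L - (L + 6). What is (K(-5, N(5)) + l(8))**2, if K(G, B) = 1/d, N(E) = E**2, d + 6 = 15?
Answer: 2809/81 ≈ 34.679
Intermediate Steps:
l(L) = -6 (l(L) = L - (6 + L) = L + (-6 - L) = -6)
d = 9 (d = -6 + 15 = 9)
K(G, B) = 1/9
(K(-5, N(5)) + l(8))**2 = (1/9 - 6)**2 = (-53/9)**2 = 2809/81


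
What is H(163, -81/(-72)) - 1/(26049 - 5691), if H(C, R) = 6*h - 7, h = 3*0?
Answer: -142507/20358 ≈ -7.0000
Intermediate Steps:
h = 0
H(C, R) = -7 (H(C, R) = 6*0 - 7 = 0 - 7 = -7)
H(163, -81/(-72)) - 1/(26049 - 5691) = -7 - 1/(26049 - 5691) = -7 - 1/20358 = -142507/20358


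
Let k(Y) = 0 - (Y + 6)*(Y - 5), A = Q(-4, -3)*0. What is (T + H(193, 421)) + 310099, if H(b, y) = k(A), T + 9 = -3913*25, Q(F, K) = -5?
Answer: 212295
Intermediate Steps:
A = 0 (A = -5*0 = 0)
T = -97834 (T = -9 - 3913*25 = -9 - 97825 = -97834)
k(Y) = -(-5 + Y)*(6 + Y) (k(Y) = 0 - (6 + Y)*(-5 + Y) = 0 - (-5 + Y)*(6 + Y) = -(-5 + Y)*(6 + Y))
H(b, y) = 30 (H(b, y) = 30 - 1*0 - 1*0**2 = 30 + 0 - 1*0 = 30 + 0 + 0 = 30)
(T + H(193, 421)) + 310099 = (-97834 + 30) + 310099 = -97804 + 310099 = 212295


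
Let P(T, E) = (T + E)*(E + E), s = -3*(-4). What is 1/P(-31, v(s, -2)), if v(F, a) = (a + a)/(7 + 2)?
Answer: 81/2264 ≈ 0.035777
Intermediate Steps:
s = 12
v(F, a) = 2*a/9 (v(F, a) = (2*a)/9 = (2*a)*(⅑) = 2*a/9)
P(T, E) = 2*E*(E + T) (P(T, E) = (E + T)*(2*E) = 2*E*(E + T))
1/P(-31, v(s, -2)) = 1/(2*((2/9)*(-2))*((2/9)*(-2) - 31)) = 1/(2*(-4/9)*(-4/9 - 31)) = 1/(2*(-4/9)*(-283/9)) = 1/(2264/81) = 81/2264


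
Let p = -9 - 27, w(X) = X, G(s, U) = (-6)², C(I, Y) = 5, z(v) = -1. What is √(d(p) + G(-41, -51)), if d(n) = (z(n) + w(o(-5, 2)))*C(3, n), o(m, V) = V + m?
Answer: 4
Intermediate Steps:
G(s, U) = 36
p = -36
d(n) = -20 (d(n) = (-1 + (2 - 5))*5 = (-1 - 3)*5 = -4*5 = -20)
√(d(p) + G(-41, -51)) = √(-20 + 36) = √16 = 4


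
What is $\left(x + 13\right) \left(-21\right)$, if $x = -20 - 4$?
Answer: $231$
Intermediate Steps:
$x = -24$
$\left(x + 13\right) \left(-21\right) = \left(-24 + 13\right) \left(-21\right) = \left(-11\right) \left(-21\right) = 231$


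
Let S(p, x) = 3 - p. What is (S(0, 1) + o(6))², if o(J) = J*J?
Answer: 1521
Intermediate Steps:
o(J) = J²
(S(0, 1) + o(6))² = ((3 - 1*0) + 6²)² = ((3 + 0) + 36)² = (3 + 36)² = 39² = 1521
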